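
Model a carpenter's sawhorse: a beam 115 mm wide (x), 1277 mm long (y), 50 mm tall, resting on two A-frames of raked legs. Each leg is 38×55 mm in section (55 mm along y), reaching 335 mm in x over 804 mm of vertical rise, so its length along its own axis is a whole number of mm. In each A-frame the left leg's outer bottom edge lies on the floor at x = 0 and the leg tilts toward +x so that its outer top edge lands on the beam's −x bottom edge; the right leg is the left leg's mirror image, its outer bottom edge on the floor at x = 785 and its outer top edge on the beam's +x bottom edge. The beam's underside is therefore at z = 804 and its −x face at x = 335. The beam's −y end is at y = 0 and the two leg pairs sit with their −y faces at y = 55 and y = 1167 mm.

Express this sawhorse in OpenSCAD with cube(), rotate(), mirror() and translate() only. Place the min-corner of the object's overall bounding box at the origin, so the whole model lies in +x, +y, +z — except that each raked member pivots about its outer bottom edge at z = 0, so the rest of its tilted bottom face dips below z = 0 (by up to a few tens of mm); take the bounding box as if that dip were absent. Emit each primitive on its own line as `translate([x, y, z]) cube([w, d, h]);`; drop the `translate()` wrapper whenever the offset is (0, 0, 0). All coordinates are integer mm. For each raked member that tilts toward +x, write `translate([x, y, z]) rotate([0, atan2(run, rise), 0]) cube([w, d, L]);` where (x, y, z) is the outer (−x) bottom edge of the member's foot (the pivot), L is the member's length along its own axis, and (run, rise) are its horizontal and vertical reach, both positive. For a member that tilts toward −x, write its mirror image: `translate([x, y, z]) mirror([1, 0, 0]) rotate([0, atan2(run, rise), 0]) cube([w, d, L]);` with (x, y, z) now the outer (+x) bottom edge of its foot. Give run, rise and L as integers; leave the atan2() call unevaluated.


// leg length = √(335² + 804²) = 871
// right-leg outer foot x = 2·335 + 115 = 785
// beam min-corner = (335, 0, 804)
translate([335, 0, 804]) cube([115, 1277, 50]);
translate([0, 55, 0]) rotate([0, atan2(335, 804), 0]) cube([38, 55, 871]);
translate([785, 55, 0]) mirror([1, 0, 0]) rotate([0, atan2(335, 804), 0]) cube([38, 55, 871]);
translate([0, 1167, 0]) rotate([0, atan2(335, 804), 0]) cube([38, 55, 871]);
translate([785, 1167, 0]) mirror([1, 0, 0]) rotate([0, atan2(335, 804), 0]) cube([38, 55, 871]);


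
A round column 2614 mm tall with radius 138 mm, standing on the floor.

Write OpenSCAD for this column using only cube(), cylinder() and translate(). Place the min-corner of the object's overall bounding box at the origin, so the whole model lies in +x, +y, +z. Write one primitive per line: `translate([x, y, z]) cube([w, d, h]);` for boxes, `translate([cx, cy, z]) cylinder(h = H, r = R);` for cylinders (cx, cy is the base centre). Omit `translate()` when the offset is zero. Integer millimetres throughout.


translate([138, 138, 0]) cylinder(h = 2614, r = 138);


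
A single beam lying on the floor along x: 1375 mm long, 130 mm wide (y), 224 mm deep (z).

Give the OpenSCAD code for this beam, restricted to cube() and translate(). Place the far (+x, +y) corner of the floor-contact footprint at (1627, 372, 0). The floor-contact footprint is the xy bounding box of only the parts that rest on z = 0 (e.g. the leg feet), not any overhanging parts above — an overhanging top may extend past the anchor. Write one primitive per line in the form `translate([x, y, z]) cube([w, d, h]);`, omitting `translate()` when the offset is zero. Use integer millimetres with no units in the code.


translate([252, 242, 0]) cube([1375, 130, 224]);


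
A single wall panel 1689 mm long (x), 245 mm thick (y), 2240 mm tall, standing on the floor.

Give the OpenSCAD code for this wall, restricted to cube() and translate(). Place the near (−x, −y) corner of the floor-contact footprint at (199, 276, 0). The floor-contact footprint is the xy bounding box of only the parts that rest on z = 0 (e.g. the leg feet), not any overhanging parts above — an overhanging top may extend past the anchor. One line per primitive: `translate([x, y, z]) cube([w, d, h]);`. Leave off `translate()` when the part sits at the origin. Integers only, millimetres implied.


translate([199, 276, 0]) cube([1689, 245, 2240]);


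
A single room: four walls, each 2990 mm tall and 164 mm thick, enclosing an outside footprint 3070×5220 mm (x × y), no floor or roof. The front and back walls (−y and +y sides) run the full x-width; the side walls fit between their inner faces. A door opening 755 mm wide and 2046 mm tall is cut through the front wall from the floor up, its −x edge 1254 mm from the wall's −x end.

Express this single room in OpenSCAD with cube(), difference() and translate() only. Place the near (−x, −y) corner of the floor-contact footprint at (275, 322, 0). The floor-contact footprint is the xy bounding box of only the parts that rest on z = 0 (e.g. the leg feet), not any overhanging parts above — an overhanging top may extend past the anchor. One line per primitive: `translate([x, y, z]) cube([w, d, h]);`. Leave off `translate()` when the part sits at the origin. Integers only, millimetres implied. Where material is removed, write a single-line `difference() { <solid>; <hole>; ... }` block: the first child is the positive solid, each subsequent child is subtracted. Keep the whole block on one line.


difference() { translate([275, 322, 0]) cube([3070, 164, 2990]); translate([1529, 322, 0]) cube([755, 164, 2046]); }
translate([275, 5378, 0]) cube([3070, 164, 2990]);
translate([275, 486, 0]) cube([164, 4892, 2990]);
translate([3181, 486, 0]) cube([164, 4892, 2990]);


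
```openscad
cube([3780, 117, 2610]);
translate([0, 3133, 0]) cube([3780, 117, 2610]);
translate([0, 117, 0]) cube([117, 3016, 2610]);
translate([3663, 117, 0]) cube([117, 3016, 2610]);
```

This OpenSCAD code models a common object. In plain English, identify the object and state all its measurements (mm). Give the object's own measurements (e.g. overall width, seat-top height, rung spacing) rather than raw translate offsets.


The wall frame of a small rectangular building: four walls, each 2610 mm tall and 117 mm thick, enclosing a footprint 3780 mm (x) by 3250 mm (y) outside-to-outside, with no floor or roof. The front and back walls (the −y and +y sides) span the full width; the two side walls fit between them.


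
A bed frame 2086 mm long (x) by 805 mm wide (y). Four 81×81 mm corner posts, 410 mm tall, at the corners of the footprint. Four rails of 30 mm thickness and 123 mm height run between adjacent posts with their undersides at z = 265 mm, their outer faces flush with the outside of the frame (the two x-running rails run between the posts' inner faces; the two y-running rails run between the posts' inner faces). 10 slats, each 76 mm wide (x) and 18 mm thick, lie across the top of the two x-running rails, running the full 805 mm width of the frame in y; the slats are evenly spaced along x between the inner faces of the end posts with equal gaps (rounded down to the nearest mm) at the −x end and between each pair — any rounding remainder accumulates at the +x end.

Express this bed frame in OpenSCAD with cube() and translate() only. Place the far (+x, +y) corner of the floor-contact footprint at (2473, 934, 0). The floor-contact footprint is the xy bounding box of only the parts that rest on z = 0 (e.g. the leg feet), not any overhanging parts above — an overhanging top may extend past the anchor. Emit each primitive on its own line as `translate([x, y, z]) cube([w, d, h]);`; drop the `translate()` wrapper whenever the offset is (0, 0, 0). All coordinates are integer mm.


// slat z = rail_z + rail_h = 265 + 123 = 388
// slat gap = ⌊(1924 − 10·76) / 11⌋ = 105
translate([387, 129, 0]) cube([81, 81, 410]);
translate([387, 853, 0]) cube([81, 81, 410]);
translate([2392, 129, 0]) cube([81, 81, 410]);
translate([2392, 853, 0]) cube([81, 81, 410]);
translate([468, 129, 265]) cube([1924, 30, 123]);
translate([468, 904, 265]) cube([1924, 30, 123]);
translate([387, 210, 265]) cube([30, 643, 123]);
translate([2443, 210, 265]) cube([30, 643, 123]);
translate([573, 129, 388]) cube([76, 805, 18]);
translate([754, 129, 388]) cube([76, 805, 18]);
translate([935, 129, 388]) cube([76, 805, 18]);
translate([1116, 129, 388]) cube([76, 805, 18]);
translate([1297, 129, 388]) cube([76, 805, 18]);
translate([1478, 129, 388]) cube([76, 805, 18]);
translate([1659, 129, 388]) cube([76, 805, 18]);
translate([1840, 129, 388]) cube([76, 805, 18]);
translate([2021, 129, 388]) cube([76, 805, 18]);
translate([2202, 129, 388]) cube([76, 805, 18]);


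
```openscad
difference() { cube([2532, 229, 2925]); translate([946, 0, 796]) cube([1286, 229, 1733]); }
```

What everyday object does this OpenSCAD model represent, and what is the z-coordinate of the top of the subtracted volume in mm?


A wall with a window opening. The window head height is 2529 mm.

A wall with a rectangular opening subtracted — a window. Sill at z = 796, opening 1733 mm tall, so the head is at 796 + 1733 = 2529 mm.


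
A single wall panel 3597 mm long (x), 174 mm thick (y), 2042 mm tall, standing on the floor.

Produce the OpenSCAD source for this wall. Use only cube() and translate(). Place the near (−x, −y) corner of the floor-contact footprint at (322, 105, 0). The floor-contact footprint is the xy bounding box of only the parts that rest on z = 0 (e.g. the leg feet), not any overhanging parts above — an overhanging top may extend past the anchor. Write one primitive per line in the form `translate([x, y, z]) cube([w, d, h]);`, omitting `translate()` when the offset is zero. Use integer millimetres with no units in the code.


translate([322, 105, 0]) cube([3597, 174, 2042]);


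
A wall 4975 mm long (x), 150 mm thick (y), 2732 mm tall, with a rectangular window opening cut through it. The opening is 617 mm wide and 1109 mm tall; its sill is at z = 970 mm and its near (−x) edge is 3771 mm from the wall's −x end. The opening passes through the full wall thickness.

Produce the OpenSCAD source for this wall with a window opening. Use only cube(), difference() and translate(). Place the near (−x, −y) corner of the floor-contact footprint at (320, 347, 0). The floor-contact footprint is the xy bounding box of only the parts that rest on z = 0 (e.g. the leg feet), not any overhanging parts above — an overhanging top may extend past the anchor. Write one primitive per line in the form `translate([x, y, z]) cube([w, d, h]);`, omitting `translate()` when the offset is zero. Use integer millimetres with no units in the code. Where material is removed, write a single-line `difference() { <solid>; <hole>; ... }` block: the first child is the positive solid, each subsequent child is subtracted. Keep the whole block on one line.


difference() { translate([320, 347, 0]) cube([4975, 150, 2732]); translate([4091, 347, 970]) cube([617, 150, 1109]); }


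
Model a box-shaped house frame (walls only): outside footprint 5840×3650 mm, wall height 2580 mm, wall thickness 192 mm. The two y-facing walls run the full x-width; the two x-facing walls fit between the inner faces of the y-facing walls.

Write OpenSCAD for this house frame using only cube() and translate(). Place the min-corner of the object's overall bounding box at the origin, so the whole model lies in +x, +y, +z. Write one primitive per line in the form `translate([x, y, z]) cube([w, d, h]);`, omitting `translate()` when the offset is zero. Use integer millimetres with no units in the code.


cube([5840, 192, 2580]);
translate([0, 3458, 0]) cube([5840, 192, 2580]);
translate([0, 192, 0]) cube([192, 3266, 2580]);
translate([5648, 192, 0]) cube([192, 3266, 2580]);


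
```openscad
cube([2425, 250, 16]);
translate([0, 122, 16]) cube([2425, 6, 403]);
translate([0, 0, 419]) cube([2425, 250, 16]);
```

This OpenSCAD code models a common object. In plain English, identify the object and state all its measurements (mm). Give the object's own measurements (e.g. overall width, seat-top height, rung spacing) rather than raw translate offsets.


An I-beam lying along x, 2425 mm long. Overall section height 435 mm. Two flanges 250 mm wide (y) and 16 mm thick, one on the floor and one at the top; a web 6 mm thick runs between them, centred on the flange width.


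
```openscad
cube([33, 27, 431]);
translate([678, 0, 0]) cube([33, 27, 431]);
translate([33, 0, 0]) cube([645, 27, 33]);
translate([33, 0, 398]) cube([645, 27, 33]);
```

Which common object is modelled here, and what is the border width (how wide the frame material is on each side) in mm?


A picture frame. The border width is 33 mm.

Four thin pieces enclosing a rectangular opening — a picture frame. The two full-height stiles are 431 mm tall; the top rail sits at z = 398 and is 33 mm tall, so the border above the opening is 431 − 398 = 33 mm, matching the stile x-width.


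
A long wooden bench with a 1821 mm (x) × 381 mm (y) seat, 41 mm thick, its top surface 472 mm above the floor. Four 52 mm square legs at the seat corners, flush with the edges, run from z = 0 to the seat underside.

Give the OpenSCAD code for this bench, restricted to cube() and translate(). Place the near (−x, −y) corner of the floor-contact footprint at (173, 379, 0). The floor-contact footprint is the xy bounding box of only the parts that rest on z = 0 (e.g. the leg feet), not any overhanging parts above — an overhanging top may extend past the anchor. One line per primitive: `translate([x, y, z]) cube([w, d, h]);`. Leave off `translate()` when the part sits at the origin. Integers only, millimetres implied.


// leg_h = 472 − 41 = 431
translate([173, 379, 431]) cube([1821, 381, 41]);
translate([173, 379, 0]) cube([52, 52, 431]);
translate([173, 708, 0]) cube([52, 52, 431]);
translate([1942, 379, 0]) cube([52, 52, 431]);
translate([1942, 708, 0]) cube([52, 52, 431]);


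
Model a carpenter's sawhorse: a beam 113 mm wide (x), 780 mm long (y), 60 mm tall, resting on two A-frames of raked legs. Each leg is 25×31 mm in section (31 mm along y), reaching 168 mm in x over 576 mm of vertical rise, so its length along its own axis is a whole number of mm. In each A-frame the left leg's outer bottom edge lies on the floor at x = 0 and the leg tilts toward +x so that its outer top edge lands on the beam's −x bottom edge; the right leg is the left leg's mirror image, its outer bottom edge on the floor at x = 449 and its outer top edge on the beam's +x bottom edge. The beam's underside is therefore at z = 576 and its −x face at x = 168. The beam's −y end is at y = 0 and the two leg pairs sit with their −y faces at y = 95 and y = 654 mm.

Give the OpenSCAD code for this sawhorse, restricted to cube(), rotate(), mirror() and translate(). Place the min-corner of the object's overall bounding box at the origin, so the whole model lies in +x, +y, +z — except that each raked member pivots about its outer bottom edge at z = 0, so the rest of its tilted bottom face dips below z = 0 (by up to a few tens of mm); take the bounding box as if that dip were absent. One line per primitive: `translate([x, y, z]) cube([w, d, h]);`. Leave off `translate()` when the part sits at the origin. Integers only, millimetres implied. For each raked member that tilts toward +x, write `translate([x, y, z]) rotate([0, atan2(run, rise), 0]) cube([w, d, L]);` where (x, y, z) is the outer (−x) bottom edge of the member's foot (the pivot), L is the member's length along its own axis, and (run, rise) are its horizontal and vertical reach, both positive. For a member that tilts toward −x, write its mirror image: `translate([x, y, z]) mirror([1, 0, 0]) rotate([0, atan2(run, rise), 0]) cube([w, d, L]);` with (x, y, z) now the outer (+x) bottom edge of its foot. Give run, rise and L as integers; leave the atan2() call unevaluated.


translate([168, 0, 576]) cube([113, 780, 60]);
translate([0, 95, 0]) rotate([0, atan2(168, 576), 0]) cube([25, 31, 600]);
translate([449, 95, 0]) mirror([1, 0, 0]) rotate([0, atan2(168, 576), 0]) cube([25, 31, 600]);
translate([0, 654, 0]) rotate([0, atan2(168, 576), 0]) cube([25, 31, 600]);
translate([449, 654, 0]) mirror([1, 0, 0]) rotate([0, atan2(168, 576), 0]) cube([25, 31, 600]);


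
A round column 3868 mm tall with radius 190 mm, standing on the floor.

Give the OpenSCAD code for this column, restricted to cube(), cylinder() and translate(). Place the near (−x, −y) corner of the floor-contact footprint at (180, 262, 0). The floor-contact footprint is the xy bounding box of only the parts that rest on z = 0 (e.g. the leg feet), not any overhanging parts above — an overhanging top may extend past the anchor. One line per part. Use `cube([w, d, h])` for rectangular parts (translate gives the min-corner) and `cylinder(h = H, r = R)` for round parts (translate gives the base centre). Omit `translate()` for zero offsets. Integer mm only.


translate([370, 452, 0]) cylinder(h = 3868, r = 190);


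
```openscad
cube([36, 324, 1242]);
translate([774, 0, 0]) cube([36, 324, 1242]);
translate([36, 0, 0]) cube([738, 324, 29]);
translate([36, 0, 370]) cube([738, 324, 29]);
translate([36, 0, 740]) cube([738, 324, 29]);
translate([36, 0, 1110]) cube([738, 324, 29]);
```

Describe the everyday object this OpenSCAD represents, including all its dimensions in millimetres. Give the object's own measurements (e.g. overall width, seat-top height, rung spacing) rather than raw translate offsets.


An open bookshelf. Two side panels, each 36 mm thick, 324 mm deep and 1242 mm tall, stand 810 mm apart (outside-to-outside). Between them sit 4 shelves, each 29 mm thick and 324 mm deep, spanning the full gap between the sides. The bottom shelf rests on the floor (its underside at z = 0) and the clear gap between one shelf's top and the next shelf's underside is 341 mm.


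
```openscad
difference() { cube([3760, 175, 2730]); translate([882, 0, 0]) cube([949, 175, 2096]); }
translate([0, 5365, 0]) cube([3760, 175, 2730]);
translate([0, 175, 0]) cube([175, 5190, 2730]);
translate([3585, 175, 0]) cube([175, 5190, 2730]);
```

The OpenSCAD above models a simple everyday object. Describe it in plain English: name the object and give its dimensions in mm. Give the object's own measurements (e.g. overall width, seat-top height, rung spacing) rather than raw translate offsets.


A single room: four walls, each 2730 mm tall and 175 mm thick, enclosing an outside footprint 3760×5540 mm (x × y), no floor or roof. The front and back walls (−y and +y sides) run the full x-width; the side walls fit between their inner faces. A door opening 949 mm wide and 2096 mm tall is cut through the front wall from the floor up, its −x edge 882 mm from the wall's −x end.


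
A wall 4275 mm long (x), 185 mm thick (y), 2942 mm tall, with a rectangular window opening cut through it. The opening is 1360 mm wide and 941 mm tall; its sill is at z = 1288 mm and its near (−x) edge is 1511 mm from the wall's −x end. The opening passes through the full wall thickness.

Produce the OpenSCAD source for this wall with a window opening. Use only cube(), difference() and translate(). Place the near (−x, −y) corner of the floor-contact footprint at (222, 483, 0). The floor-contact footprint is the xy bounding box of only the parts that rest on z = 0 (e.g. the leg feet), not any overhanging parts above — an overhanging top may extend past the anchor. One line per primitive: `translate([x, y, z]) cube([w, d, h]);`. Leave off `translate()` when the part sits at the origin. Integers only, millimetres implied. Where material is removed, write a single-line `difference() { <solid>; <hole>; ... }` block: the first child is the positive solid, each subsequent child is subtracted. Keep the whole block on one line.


difference() { translate([222, 483, 0]) cube([4275, 185, 2942]); translate([1733, 483, 1288]) cube([1360, 185, 941]); }


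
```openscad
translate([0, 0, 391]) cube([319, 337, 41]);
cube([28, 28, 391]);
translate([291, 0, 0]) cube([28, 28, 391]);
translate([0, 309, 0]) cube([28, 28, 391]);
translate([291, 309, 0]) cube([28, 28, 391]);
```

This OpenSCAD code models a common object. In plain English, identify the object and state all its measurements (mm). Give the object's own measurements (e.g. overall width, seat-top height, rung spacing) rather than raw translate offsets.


A simple wooden stool: a rectangular seat 319 mm (x) by 337 mm (y), 41 mm thick, top face at z = 432 mm, on four square legs, each 28×28 mm in cross-section. The legs rest on z = 0, each flush with a corner of the seat.


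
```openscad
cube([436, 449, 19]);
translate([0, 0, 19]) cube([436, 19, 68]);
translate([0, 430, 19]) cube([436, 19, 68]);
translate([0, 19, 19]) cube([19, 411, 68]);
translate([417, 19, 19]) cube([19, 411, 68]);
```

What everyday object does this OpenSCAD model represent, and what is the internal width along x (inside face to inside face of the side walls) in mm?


An open box. The internal width is 398 mm.

A 436×449 base slab with four walls standing on it — an open box. The base is 436 mm wide and the walls are 19 mm thick, so the internal width is 436 − 2 × 19 = 398 mm.


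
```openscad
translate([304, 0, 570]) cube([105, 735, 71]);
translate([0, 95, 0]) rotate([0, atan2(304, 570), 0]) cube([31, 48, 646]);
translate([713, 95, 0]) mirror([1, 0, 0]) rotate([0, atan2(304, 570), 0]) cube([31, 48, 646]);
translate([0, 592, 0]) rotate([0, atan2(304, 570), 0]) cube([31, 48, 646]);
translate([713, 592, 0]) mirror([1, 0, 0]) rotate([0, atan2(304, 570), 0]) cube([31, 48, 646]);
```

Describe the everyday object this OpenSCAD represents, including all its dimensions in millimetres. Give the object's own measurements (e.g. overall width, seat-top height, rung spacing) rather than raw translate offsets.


A sawhorse. A 105×735×71 mm beam (x, y, z) sits on two A-frame leg pairs. Each pair is two raked legs of 31×48 mm section (48 mm along y) splaying symmetrically in x. Each leg rises 570 mm vertically over 304 mm of horizontal reach and is 646 mm long along its own axis. Every leg's outer bottom edge rests on the floor and its outer top edge meets a bottom edge of the beam — the left legs (tilting toward +x) meet the beam's −x bottom edge, the right legs (their mirror images, tilting toward −x) meet its +x bottom edge — so the leg tops tuck under the beam, the beam's underside is 570 mm above the floor, and the feet are 713 mm apart outside-to-outside with the beam centred between them. The two leg pairs are set in 95 mm from either end of the beam.


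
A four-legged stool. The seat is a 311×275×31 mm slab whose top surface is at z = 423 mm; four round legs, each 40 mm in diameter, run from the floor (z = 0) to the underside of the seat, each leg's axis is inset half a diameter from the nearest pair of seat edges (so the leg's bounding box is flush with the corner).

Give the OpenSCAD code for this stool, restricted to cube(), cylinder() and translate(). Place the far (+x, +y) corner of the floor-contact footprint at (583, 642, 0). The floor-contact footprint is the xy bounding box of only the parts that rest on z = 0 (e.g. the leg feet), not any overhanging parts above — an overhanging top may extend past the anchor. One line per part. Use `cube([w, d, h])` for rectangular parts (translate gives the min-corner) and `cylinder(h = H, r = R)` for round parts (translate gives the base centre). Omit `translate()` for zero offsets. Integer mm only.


translate([272, 367, 392]) cube([311, 275, 31]);
translate([292, 387, 0]) cylinder(h = 392, r = 20);
translate([563, 387, 0]) cylinder(h = 392, r = 20);
translate([292, 622, 0]) cylinder(h = 392, r = 20);
translate([563, 622, 0]) cylinder(h = 392, r = 20);


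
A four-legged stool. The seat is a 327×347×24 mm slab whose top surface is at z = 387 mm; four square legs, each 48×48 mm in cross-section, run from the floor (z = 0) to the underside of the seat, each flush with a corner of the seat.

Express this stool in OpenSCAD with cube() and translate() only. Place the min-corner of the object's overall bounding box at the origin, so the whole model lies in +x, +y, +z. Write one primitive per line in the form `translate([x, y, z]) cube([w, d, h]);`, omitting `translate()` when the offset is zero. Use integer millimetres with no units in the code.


translate([0, 0, 363]) cube([327, 347, 24]);
cube([48, 48, 363]);
translate([279, 0, 0]) cube([48, 48, 363]);
translate([0, 299, 0]) cube([48, 48, 363]);
translate([279, 299, 0]) cube([48, 48, 363]);


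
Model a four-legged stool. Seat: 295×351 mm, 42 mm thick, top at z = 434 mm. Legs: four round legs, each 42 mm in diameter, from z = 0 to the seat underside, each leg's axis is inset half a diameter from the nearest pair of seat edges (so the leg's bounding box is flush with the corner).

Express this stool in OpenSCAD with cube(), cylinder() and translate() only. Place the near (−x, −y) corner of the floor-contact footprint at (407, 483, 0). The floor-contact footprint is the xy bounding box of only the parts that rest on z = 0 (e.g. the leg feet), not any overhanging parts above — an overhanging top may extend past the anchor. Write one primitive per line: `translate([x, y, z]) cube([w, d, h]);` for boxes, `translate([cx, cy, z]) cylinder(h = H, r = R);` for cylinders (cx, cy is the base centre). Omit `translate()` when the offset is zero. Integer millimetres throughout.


// leg_h = 434 - 42 = 392
translate([407, 483, 392]) cube([295, 351, 42]);
translate([428, 504, 0]) cylinder(h = 392, r = 21);
translate([681, 504, 0]) cylinder(h = 392, r = 21);
translate([428, 813, 0]) cylinder(h = 392, r = 21);
translate([681, 813, 0]) cylinder(h = 392, r = 21);


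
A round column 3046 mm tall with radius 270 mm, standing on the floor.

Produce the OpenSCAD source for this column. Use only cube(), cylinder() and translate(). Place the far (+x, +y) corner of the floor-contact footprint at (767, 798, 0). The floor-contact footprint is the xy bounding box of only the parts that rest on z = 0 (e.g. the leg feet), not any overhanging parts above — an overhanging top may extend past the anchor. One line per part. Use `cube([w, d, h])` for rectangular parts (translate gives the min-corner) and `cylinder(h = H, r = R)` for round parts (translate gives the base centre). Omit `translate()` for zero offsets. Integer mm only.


translate([497, 528, 0]) cylinder(h = 3046, r = 270);


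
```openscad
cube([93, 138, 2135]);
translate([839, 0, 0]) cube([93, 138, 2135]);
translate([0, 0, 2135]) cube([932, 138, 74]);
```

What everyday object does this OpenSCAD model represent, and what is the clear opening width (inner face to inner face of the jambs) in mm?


A door frame. The clear opening width is 746 mm.

Two 2135 mm tall posts with a header on top — a door frame. The left jamb is 93 mm wide at x = 0; the right jamb starts at x = 839. The clear opening is 839 − 93 = 746 mm.


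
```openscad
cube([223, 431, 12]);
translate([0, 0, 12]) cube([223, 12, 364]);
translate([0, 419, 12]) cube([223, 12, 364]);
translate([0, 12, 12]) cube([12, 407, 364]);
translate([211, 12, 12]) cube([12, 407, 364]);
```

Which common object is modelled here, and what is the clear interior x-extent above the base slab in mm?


An open box. The internal width is 199 mm.

A 223×431 base slab with four walls standing on it — an open box. The base is 223 mm wide and the walls are 12 mm thick, so the internal width is 223 − 2 × 12 = 199 mm.


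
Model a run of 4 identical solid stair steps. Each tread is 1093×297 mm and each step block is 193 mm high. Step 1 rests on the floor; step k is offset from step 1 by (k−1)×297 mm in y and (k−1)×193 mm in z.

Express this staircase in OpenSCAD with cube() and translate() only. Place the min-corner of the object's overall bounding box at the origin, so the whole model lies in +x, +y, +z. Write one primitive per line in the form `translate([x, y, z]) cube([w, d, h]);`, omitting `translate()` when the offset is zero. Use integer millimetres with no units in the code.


cube([1093, 297, 193]);
translate([0, 297, 193]) cube([1093, 297, 193]);
translate([0, 594, 386]) cube([1093, 297, 193]);
translate([0, 891, 579]) cube([1093, 297, 193]);


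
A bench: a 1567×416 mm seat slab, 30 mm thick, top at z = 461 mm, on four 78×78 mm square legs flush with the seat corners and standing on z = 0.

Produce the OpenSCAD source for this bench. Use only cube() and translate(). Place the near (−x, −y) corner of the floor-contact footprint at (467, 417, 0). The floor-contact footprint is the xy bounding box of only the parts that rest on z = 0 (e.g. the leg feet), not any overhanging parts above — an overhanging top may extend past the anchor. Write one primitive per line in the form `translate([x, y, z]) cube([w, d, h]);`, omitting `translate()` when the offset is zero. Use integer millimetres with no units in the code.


// leg_h = 461 − 30 = 431
translate([467, 417, 431]) cube([1567, 416, 30]);
translate([467, 417, 0]) cube([78, 78, 431]);
translate([467, 755, 0]) cube([78, 78, 431]);
translate([1956, 417, 0]) cube([78, 78, 431]);
translate([1956, 755, 0]) cube([78, 78, 431]);


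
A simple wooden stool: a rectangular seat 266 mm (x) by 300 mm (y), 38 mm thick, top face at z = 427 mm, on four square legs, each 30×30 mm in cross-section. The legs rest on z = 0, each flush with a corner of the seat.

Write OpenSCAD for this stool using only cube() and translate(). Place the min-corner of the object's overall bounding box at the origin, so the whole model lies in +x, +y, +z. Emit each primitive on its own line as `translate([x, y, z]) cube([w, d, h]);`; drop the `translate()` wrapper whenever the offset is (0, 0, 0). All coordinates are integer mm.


translate([0, 0, 389]) cube([266, 300, 38]);
cube([30, 30, 389]);
translate([236, 0, 0]) cube([30, 30, 389]);
translate([0, 270, 0]) cube([30, 30, 389]);
translate([236, 270, 0]) cube([30, 30, 389]);


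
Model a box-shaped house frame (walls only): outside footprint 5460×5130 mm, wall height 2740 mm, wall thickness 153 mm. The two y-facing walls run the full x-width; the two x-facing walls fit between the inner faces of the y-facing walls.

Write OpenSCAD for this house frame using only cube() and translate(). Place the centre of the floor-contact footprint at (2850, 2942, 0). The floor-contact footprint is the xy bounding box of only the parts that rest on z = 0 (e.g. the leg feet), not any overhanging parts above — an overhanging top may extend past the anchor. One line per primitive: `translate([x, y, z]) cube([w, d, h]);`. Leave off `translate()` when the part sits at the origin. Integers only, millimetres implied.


translate([120, 377, 0]) cube([5460, 153, 2740]);
translate([120, 5354, 0]) cube([5460, 153, 2740]);
translate([120, 530, 0]) cube([153, 4824, 2740]);
translate([5427, 530, 0]) cube([153, 4824, 2740]);


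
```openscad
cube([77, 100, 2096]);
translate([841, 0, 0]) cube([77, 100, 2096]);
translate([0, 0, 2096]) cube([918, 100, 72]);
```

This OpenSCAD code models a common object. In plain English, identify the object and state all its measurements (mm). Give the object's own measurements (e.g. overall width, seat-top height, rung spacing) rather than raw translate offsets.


A door frame. The clear opening is 764 mm wide and 2096 mm high. Two 77 mm wide jambs, 100 mm deep, stand either side of the opening from the floor to the top of the opening. A 72 mm thick head sits across the top of both jambs, spanning the full outside width of the frame.


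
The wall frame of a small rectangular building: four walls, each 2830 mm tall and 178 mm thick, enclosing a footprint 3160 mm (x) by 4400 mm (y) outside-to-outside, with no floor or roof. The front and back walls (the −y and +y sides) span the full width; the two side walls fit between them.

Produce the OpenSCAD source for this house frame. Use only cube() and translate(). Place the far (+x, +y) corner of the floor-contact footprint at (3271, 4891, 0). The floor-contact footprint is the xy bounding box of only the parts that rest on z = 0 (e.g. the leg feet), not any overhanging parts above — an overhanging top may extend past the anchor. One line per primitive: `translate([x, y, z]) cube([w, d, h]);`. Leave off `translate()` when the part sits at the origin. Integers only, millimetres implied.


translate([111, 491, 0]) cube([3160, 178, 2830]);
translate([111, 4713, 0]) cube([3160, 178, 2830]);
translate([111, 669, 0]) cube([178, 4044, 2830]);
translate([3093, 669, 0]) cube([178, 4044, 2830]);


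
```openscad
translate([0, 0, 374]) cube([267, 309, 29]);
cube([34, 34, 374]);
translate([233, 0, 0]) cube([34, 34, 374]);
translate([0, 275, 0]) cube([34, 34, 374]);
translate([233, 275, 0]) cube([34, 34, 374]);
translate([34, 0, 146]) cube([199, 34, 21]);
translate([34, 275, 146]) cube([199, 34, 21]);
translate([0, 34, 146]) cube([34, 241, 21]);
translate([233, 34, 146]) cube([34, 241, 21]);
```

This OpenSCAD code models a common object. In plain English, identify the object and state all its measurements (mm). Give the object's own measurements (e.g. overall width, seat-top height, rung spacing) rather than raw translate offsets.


A simple wooden stool: a rectangular seat 267 mm (x) by 309 mm (y), 29 mm thick, top face at z = 403 mm, on four square legs, each 34×34 mm in cross-section. The legs rest on z = 0, each flush with a corner of the seat. Four stretchers, 34 mm wide and 21 mm tall, connect adjacent legs with their undersides at z = 146 mm, each running between the inner faces of the legs it joins and aligned with the legs' outer faces on the other axis.


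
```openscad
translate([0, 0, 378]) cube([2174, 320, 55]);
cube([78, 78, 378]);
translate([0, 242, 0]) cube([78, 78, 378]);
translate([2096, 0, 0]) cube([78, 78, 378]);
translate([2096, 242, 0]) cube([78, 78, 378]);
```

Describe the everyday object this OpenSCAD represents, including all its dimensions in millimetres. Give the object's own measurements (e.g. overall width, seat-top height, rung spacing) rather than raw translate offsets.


A long wooden bench with a 2174 mm (x) × 320 mm (y) seat, 55 mm thick, its top surface 433 mm above the floor. Four 78 mm square legs at the seat corners, flush with the edges, run from z = 0 to the seat underside.


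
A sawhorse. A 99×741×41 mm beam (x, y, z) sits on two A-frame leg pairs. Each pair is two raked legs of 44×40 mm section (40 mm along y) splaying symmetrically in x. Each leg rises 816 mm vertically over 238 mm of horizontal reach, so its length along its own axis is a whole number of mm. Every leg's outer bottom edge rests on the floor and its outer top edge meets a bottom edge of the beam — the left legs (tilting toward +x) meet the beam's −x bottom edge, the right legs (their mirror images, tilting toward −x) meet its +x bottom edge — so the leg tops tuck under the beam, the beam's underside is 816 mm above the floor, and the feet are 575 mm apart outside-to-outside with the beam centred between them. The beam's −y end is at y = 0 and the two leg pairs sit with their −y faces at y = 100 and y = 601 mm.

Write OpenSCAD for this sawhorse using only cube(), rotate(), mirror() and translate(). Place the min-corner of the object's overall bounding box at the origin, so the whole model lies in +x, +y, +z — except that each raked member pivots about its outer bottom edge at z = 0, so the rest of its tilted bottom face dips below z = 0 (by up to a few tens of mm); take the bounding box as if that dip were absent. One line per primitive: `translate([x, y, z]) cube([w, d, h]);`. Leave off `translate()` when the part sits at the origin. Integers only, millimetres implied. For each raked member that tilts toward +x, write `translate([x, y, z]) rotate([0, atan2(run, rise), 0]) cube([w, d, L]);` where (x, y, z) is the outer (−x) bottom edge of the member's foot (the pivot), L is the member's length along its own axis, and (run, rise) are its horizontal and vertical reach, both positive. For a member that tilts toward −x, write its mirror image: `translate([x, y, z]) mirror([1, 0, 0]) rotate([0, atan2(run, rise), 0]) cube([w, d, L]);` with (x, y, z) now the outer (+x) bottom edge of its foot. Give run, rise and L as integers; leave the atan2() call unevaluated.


// leg length = √(238² + 816²) = 850
// right-leg outer foot x = 2·238 + 99 = 575
// beam min-corner = (238, 0, 816)
translate([238, 0, 816]) cube([99, 741, 41]);
translate([0, 100, 0]) rotate([0, atan2(238, 816), 0]) cube([44, 40, 850]);
translate([575, 100, 0]) mirror([1, 0, 0]) rotate([0, atan2(238, 816), 0]) cube([44, 40, 850]);
translate([0, 601, 0]) rotate([0, atan2(238, 816), 0]) cube([44, 40, 850]);
translate([575, 601, 0]) mirror([1, 0, 0]) rotate([0, atan2(238, 816), 0]) cube([44, 40, 850]);


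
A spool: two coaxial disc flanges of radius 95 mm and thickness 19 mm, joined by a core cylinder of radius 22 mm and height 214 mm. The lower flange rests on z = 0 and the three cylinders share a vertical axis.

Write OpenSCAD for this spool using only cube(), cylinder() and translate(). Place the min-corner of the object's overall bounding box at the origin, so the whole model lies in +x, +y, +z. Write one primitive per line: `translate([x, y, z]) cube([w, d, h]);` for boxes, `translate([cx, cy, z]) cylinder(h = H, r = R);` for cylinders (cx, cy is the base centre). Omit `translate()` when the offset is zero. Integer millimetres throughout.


translate([95, 95, 0]) cylinder(h = 19, r = 95);
translate([95, 95, 19]) cylinder(h = 214, r = 22);
translate([95, 95, 233]) cylinder(h = 19, r = 95);


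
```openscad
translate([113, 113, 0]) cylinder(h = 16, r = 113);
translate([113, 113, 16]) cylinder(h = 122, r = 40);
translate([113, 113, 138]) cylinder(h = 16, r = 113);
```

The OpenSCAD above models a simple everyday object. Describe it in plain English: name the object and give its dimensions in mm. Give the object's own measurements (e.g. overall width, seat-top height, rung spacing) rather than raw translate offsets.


A spool: two coaxial disc flanges of radius 113 mm and thickness 16 mm, joined by a core cylinder of radius 40 mm and height 122 mm. The lower flange rests on z = 0 and the three cylinders share a vertical axis.


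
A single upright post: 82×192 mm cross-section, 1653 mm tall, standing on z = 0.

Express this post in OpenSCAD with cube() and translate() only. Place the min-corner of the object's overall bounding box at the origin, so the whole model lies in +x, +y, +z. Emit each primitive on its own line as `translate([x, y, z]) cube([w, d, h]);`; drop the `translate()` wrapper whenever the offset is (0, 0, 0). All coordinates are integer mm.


cube([82, 192, 1653]);


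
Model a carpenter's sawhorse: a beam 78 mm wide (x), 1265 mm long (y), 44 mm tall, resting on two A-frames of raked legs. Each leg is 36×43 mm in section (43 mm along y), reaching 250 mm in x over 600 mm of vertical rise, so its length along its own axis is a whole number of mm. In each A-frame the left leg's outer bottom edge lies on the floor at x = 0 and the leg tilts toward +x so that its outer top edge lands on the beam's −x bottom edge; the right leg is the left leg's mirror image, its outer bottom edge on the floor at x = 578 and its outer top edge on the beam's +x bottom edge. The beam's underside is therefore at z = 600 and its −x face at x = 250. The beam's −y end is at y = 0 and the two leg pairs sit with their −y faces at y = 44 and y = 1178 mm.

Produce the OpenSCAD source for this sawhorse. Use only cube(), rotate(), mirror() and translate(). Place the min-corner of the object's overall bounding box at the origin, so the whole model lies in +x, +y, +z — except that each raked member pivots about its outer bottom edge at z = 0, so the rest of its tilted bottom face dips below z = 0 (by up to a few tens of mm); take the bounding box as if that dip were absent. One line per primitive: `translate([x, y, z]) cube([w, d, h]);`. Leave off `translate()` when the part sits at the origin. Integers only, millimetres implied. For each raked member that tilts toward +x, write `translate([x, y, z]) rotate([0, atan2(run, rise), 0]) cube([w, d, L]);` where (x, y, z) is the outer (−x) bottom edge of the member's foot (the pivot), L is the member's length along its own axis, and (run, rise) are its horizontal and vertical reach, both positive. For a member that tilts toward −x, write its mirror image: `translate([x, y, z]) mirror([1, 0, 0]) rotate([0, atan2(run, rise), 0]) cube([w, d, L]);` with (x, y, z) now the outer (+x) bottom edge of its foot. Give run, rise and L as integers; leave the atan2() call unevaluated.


translate([250, 0, 600]) cube([78, 1265, 44]);
translate([0, 44, 0]) rotate([0, atan2(250, 600), 0]) cube([36, 43, 650]);
translate([578, 44, 0]) mirror([1, 0, 0]) rotate([0, atan2(250, 600), 0]) cube([36, 43, 650]);
translate([0, 1178, 0]) rotate([0, atan2(250, 600), 0]) cube([36, 43, 650]);
translate([578, 1178, 0]) mirror([1, 0, 0]) rotate([0, atan2(250, 600), 0]) cube([36, 43, 650]);
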